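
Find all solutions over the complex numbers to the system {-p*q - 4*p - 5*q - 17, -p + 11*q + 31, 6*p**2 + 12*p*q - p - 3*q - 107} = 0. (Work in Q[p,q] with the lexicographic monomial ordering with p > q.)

{(-2, -3)}

Compute a lex Gröbner basis by Buchberger's algorithm.
f_1 = -p*q - 4*p - 5*q - 17, LT = p*q.
f_2 = -p + 11*q + 31, LT = p.
f_3 = 6*p**2 + 12*p*q - p - 3*q - 107, LT = p**2.

S(f_1,f_2): lcm = p*q. S = 4*p + 11*q**2 + 36*q + 17.
  leading term p: subtract (-4)·f_2 from 4*p + 11*q**2 + 36*q + 17 → 11*q**2 + 80*q + 141
  leading term q**2: no divisor's leading term divides it; move 11*q**2 to the remainder.
  leading term q: no divisor's leading term divides it; move 80*q to the remainder.
  leading term 1: no divisor's leading term divides it; move 141 to the remainder.
  remainder 11*q**2 + 80*q + 141 ≠ 0; add h_4 = 11*q**2 + 80*q + 141 to the basis.

S(f_1,f_3): lcm = p**2*q. S = 4*p**2 - 2*p*q**2 + 31/6*p*q + 17*p + 1/2*q**2 + 107/6*q.
  leading term p**2: subtract (-4*p)·f_2 from 4*p**2 - 2*p*q**2 + 31/6*p*q + 17*p + 1/2*q**2 + 107/6*q → -2*p*q**2 + 295/6*p*q + 141*p + 1/2*q**2 + 107/6*q
  leading term p*q**2: subtract (2*q)·f_1 from -2*p*q**2 + 295/6*p*q + 141*p + 1/2*q**2 + 107/6*q → 343/6*p*q + 141*p + 21/2*q**2 + 311/6*q
  leading term p*q: subtract (-343/6)·f_1 from 343/6*p*q + 141*p + 21/2*q**2 + 311/6*q → -263/3*p + 21/2*q**2 - 234*q - 5831/6
  leading term p: subtract (263/3)·f_2 from -263/3*p + 21/2*q**2 - 234*q - 5831/6 → 21/2*q**2 - 3595/3*q - 7379/2
  leading term q**2: subtract (21/22)·h_4 from 21/2*q**2 - 3595/3*q - 7379/2 → -42065/33*q - 42065/11
  leading term q: no divisor's leading term divides it; move -42065/33*q to the remainder.
  leading term 1: no divisor's leading term divides it; move -42065/11 to the remainder.
  remainder -42065/33*q - 42065/11 ≠ 0; add h_5 = -42065/33*q - 42065/11 to the basis.

The other S-polynomials (S(f_2,f_3), S(f_1,h_4), S(f_2,h_4), S(f_3,h_4), S(f_1,h_5), S(f_2,h_5), S(f_3,h_5), S(h_4,h_5)) all reduce to 0 modulo the current basis, so we have a Gröbner basis.
Inter-reduce: drop elements whose leading term is divisible by another's, tail-reduce, and make monic.
Reduced Gröbner basis: {p + 2, q + 3}.

From the last basis element, q + 3 = 0, so q takes values in {-3}. Each choice, substituted upward through the basis, yields the corresponding point(s) of the solution set.
  q = -3: the earlier basis element becomes p + 2 = 0, giving p = -2 — point (-2, -3).
Check: every point annihilates each of the original generators.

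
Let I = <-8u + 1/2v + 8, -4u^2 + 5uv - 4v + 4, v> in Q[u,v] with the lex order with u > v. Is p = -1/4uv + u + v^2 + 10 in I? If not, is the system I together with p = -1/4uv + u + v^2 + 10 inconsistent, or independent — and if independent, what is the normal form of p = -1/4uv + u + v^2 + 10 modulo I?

Adjoining -1/4uv + u + v^2 + 10 makes the ideal the whole ring: the system is inconsistent.

First compute the reduced Gröbner basis of I by Buchberger's algorithm.
f_1 = -8u + 1/2v + 8, LT = u.
f_2 = -4u^2 + 5uv - 4v + 4, LT = u^2.
f_3 = v, LT = v.

The S-polynomials (S(f_1,f_2), S(f_1,f_3), S(f_2,f_3)) all reduce to 0 modulo the current basis, so we have a Gröbner basis.
Inter-reduce: drop elements whose leading term is divisible by another's, tail-reduce, and make monic.
Reduced Gröbner basis: {u - 1, v}.
Label its elements g_1 = u - 1, g_2 = v.

Reduce p = -1/4uv + u + v^2 + 10 modulo G:
  leading term uv: subtract (-1/4v)·g_1 from -1/4uv + u + v^2 + 10 → u + v^2 - 1/4v + 10
  leading term u: subtract (1)·g_1 from u + v^2 - 1/4v + 10 → v^2 - 1/4v + 11
  leading term v^2: subtract (v)·g_2 from v^2 - 1/4v + 11 → -1/4v + 11
  leading term v: subtract (-1/4)·g_2 from -1/4v + 11 → 11
  leading term 1: no divisor's leading term divides it; move 11 to the remainder.
  normal form = 11.
The normal form is nonzero, so p ∉ I. Since p minus its normal form lies in I, I + (p) = I + (r) where r = 11; decide whether this ideal is the whole ring.
Here r = 11 is a nonzero constant, hence a unit: 1 ∈ I + (p), the Gröbner basis of I + (p) is {1}, and the enlarged system has no common solution — adjoining p is inconsistent.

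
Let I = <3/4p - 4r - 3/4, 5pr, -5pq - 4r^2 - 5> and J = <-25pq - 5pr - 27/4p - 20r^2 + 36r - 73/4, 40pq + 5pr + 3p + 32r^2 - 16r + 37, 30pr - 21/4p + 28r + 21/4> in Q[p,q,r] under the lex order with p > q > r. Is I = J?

Since reduced Gröbner bases are canonical representatives of ideals under a given ordering, it suffices to compute and compare them.
Buchberger on the first generating set:
f_1 = 3/4p - 4r - 3/4, LT = p.
f_2 = 5pr, LT = pr.
f_3 = -5pq - 4r^2 - 5, LT = pq.

S(f_1,f_2): lcm = pr. S = -16/3r^2 - r.
  leading term r^2: no divisor's leading term divides it; move -16/3r^2 to the remainder.
  leading term r: no divisor's leading term divides it; move -r to the remainder.
  remainder -16/3r^2 - r ≠ 0; add g_4 = -16/3r^2 - r to the basis.

S(f_1,f_3): lcm = pq. S = -16/3qr - q - 4/5r^2 - 1.
  leading term qr: no divisor's leading term divides it; move -16/3qr to the remainder.
  leading term q: no divisor's leading term divides it; move -q to the remainder.
  leading term r^2: subtract (3/20)·g_4 from -4/5r^2 - 1 → 3/20r - 1
  leading term r: no divisor's leading term divides it; move 3/20r to the remainder.
  leading term 1: no divisor's leading term divides it; move -1 to the remainder.
  remainder -16/3qr - q + 3/20r - 1 ≠ 0; add g_5 = -16/3qr - q + 3/20r - 1 to the basis.

S(f_2,f_3): lcm = pqr. S = -4/5r^3 - r.
  leading term r^3: subtract (3/20r)·g_4 from -4/5r^3 - r → 3/20r^2 - r
  leading term r^2: subtract (-9/320)·g_4 from 3/20r^2 - r → -329/320r
  leading term r: no divisor's leading term divides it; move -329/320r to the remainder.
  remainder -329/320r ≠ 0; add g_6 = -329/320r to the basis.

S(g_5,g_6): lcm = qr. S = 3/16q - 9/320r + 3/16.
  leading term q: no divisor's leading term divides it; move 3/16q to the remainder.
  leading term r: subtract (9/329)·g_6 from -9/320r + 3/16 → 3/16
  leading term 1: no divisor's leading term divides it; move 3/16 to the remainder.
  remainder 3/16q + 3/16 ≠ 0; add g_7 = 3/16q + 3/16 to the basis.

The other S-polynomials (S(f_1,g_4), S(f_2,g_4), S(f_3,g_4), S(f_1,g_5), S(f_2,g_5), S(f_3,g_5), S(g_4,g_5), S(f_1,g_6), S(f_2,g_6), S(f_3,g_6), S(g_4,g_6), S(f_1,g_7), S(f_2,g_7), S(f_3,g_7), S(g_4,g_7), S(g_5,g_7), S(g_6,g_7)) all reduce to 0 modulo the current basis, so we have a Gröbner basis.
Inter-reduce: drop elements whose leading term is divisible by another's, tail-reduce, and make monic.
Reduced Gröbner basis: {p - 1, q + 1, r}.

Buchberger on the second generating set:
h_1 = -25pq - 5pr - 27/4p - 20r^2 + 36r - 73/4, LT = pq.
h_2 = 40pq + 5pr + 3p + 32r^2 - 16r + 37, LT = pq.
h_3 = 30pr - 21/4p + 28r + 21/4, LT = pr.

S(h_1,h_2): lcm = pq. S = 3/40pr + 39/200p - 26/25r - 39/200.
  leading term pr: subtract (1/400)·h_3 from 3/40pr + 39/200p - 26/25r - 39/200 → 333/1600p - 111/100r - 333/1600
  leading term p: no divisor's leading term divides it; move 333/1600p to the remainder.
  leading term r: no divisor's leading term divides it; move -111/100r to the remainder.
  leading term 1: no divisor's leading term divides it; move -333/1600 to the remainder.
  remainder 333/1600p - 111/100r - 333/1600 ≠ 0; add k_4 = 333/1600p - 111/100r - 333/1600 to the basis.

S(h_1,h_3): lcm = pqr. S = 7/40pq + 1/5pr^2 + 27/100pr - 14/15qr - 7/40q + 4/5r^3 - 36/25r^2 + 73/100r.
  leading term pq: subtract (-7/1000)·h_1 from 7/40pq + 1/5pr^2 + 27/100pr - 14/15qr - 7/40q + 4/5r^3 - 36/25r^2 + 73/100r → 1/5pr^2 + 47/200pr - 189/4000p - 14/15qr - 7/40q + 4/5r^3 - 79/50r^2 + 491/500r - 511/4000
  leading term pr^2: subtract (1/150r)·h_3 from 1/5pr^2 + 47/200pr - 189/4000p - 14/15qr - 7/40q + 4/5r^3 - 79/50r^2 + 491/500r - 511/4000 → 27/100pr - 189/4000p - 14/15qr - 7/40q + 4/5r^3 - 53/30r^2 + 947/1000r - 511/4000
  leading term pr: subtract (9/1000)·h_3 from 27/100pr - 189/4000p - 14/15qr - 7/40q + 4/5r^3 - 53/30r^2 + 947/1000r - 511/4000 → -14/15qr - 7/40q + 4/5r^3 - 53/30r^2 + 139/200r - 7/40
  leading term qr: no divisor's leading term divides it; move -14/15qr to the remainder.
  leading term q: no divisor's leading term divides it; move -7/40q to the remainder.
  leading term r^3: no divisor's leading term divides it; move 4/5r^3 to the remainder.
  leading term r^2: no divisor's leading term divides it; move -53/30r^2 to the remainder.
  leading term r: no divisor's leading term divides it; move 139/200r to the remainder.
  leading term 1: no divisor's leading term divides it; move -7/40 to the remainder.
  remainder -14/15qr - 7/40q + 4/5r^3 - 53/30r^2 + 139/200r - 7/40 ≠ 0; add k_5 = -14/15qr - 7/40q + 4/5r^3 - 53/30r^2 + 139/200r - 7/40 to the basis.

S(h_2,h_3): lcm = pqr. S = 7/40pq + 1/8pr^2 + 3/40pr - 14/15qr - 7/40q + 4/5r^3 - 2/5r^2 + 37/40r.
  leading term pq: subtract (-7/1000)·h_1 from 7/40pq + 1/8pr^2 + 3/40pr - 14/15qr - 7/40q + 4/5r^3 - 2/5r^2 + 37/40r → 1/8pr^2 + 1/25pr - 189/4000p - 14/15qr - 7/40q + 4/5r^3 - 27/50r^2 + 1177/1000r - 511/4000
  leading term pr^2: subtract (1/240r)·h_3 from 1/8pr^2 + 1/25pr - 189/4000p - 14/15qr - 7/40q + 4/5r^3 - 27/50r^2 + 1177/1000r - 511/4000 → 99/1600pr - 189/4000p - 14/15qr - 7/40q + 4/5r^3 - 197/300r^2 + 9241/8000r - 511/4000
  leading term pr: subtract (33/16000)·h_3 from 99/1600pr - 189/4000p - 14/15qr - 7/40q + 4/5r^3 - 197/300r^2 + 9241/8000r - 511/4000 → -2331/64000p - 14/15qr - 7/40q + 4/5r^3 - 197/300r^2 + 8779/8000r - 8869/64000
  leading term p: subtract (-7/40)·k_4 from -2331/64000p - 14/15qr - 7/40q + 4/5r^3 - 197/300r^2 + 8779/8000r - 8869/64000 → -14/15qr - 7/40q + 4/5r^3 - 197/300r^2 + 289/320r - 7/40
  leading term qr: subtract (1)·k_5 from -14/15qr - 7/40q + 4/5r^3 - 197/300r^2 + 289/320r - 7/40 → 111/100r^2 + 333/1600r
  leading term r^2: no divisor's leading term divides it; move 111/100r^2 to the remainder.
  leading term r: no divisor's leading term divides it; move 333/1600r to the remainder.
  remainder 111/100r^2 + 333/1600r ≠ 0; add k_6 = 111/100r^2 + 333/1600r to the basis.

S(h_1,k_4): lcm = pq. S = 1/5pr + 27/100p + 16/3qr + q + 4/5r^2 - 36/25r + 73/100.
  leading term pr: subtract (1/150)·h_3 from 1/5pr + 27/100p + 16/3qr + q + 4/5r^2 - 36/25r + 73/100 → 61/200p + 16/3qr + q + 4/5r^2 - 122/75r + 139/200
  leading term p: subtract (488/333)·k_4 from 61/200p + 16/3qr + q + 4/5r^2 - 122/75r + 139/200 → 16/3qr + q + 4/5r^2 + 1
  leading term qr: subtract (-40/7)·k_5 from 16/3qr + q + 4/5r^2 + 1 → 32/7r^3 - 976/105r^2 + 139/35r
  leading term r^3: subtract (3200/777r)·k_6 from 32/7r^3 - 976/105r^2 + 139/35r → -1066/105r^2 + 139/35r
  leading term r^2: subtract (-21320/2331)·k_6 from -1066/105r^2 + 139/35r → 47/8r
  leading term r: no divisor's leading term divides it; move 47/8r to the remainder.
  remainder 47/8r ≠ 0; add k_7 = 47/8r to the basis.

S(k_5,k_7): lcm = qr. S = 3/16q - 6/7r^3 + 53/28r^2 - 417/560r + 3/16.
  leading term q: no divisor's leading term divides it; move 3/16q to the remainder.
  leading term r^3: subtract (-200/259r)·k_6 from -6/7r^3 + 53/28r^2 - 417/560r + 3/16 → 115/56r^2 - 417/560r + 3/16
  leading term r^2: subtract (2875/1554)·k_6 from 115/56r^2 - 417/560r + 3/16 → -723/640r + 3/16
  leading term r: subtract (-723/3760)·k_7 from -723/640r + 3/16 → 3/16
  leading term 1: no divisor's leading term divides it; move 3/16 to the remainder.
  remainder 3/16q + 3/16 ≠ 0; add k_8 = 3/16q + 3/16 to the basis.

The other S-polynomials (S(h_2,k_4), S(h_3,k_4), S(h_1,k_5), S(h_2,k_5), S(h_3,k_5), S(k_4,k_5), S(h_1,k_6), S(h_2,k_6), S(h_3,k_6), S(k_4,k_6), S(k_5,k_6), S(h_1,k_7), S(h_2,k_7), S(h_3,k_7), S(k_4,k_7), S(k_6,k_7), S(h_1,k_8), S(h_2,k_8), S(h_3,k_8), S(k_4,k_8), S(k_5,k_8), S(k_6,k_8), S(k_7,k_8)) all reduce to 0 modulo the current basis, so we have a Gröbner basis.
Inter-reduce: drop elements whose leading term is divisible by another's, tail-reduce, and make monic.
Reduced Gröbner basis: {p - 1, q + 1, r}.

The two bases agree; hence the ideals are identical.

Yes, the ideals are equal.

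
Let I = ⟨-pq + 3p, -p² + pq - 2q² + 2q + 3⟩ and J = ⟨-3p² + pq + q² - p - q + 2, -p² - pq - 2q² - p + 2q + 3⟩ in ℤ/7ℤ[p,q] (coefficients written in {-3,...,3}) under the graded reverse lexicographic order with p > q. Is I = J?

Two ideals are equal iff their reduced Gröbner bases coincide (the reduced basis is unique for a fixed ordering).
Buchberger on the first generating set:
f_1 = -pq + 3p, LT = pq.
f_2 = -p² + pq - 2q² + 2q + 3, LT = p².

S(f_1,f_2): lcm = p²q. S = pq² - 2q³ - 3p² + 2q² + 3q.
  leading term pq²: subtract (-q)·f_1 from pq² - 2q³ - 3p² + 2q² + 3q → -2q³ - 3p² + 3pq + 2q² + 3q
  leading term q³: no divisor's leading term divides it; move -2q³ to the remainder.
  leading term p²: subtract (3)·f_2 from -3p² + 3pq + 2q² + 3q → q² - 3q - 2
  leading term q²: no divisor's leading term divides it; move q² to the remainder.
  leading term q: no divisor's leading term divides it; move -3q to the remainder.
  leading term 1: no divisor's leading term divides it; move -2 to the remainder.
  remainder -2q³ + q² - 3q - 2 ≠ 0; add g_3 = -2q³ + q² - 3q - 2 to the basis.

S(f_1,g_3): lcm = pq³. S = pq² + 2pq - p.
  leading term pq²: subtract (-q)·f_1 from pq² + 2pq - p → -2pq - p
  leading term pq: subtract (2)·f_1 from -2pq - p → 0
  remainder 0.

S(f_2,g_3): leading monomials are coprime, so the S-polynomial reduces to 0 (Buchberger's first criterion).
Every S-polynomial of the final basis reduces to 0, so we have a Gröbner basis.
Inter-reduce: drop elements whose leading term is divisible by another's, tail-reduce, and make monic.
Reduced Gröbner basis: {q³ + 3q² - 2q + 1, p² + 2q² - 3p - 2q - 3, pq - 3p}.

Buchberger on the second generating set:
h_1 = -3p² + pq + q² - p - q + 2, LT = p².
h_2 = -p² - pq - 2q² - p + 2q + 3, LT = p².

S(h_1,h_2): lcm = p². S = pq - 3p.
  leading term pq: no divisor's leading term divides it; move pq to the remainder.
  leading term p: no divisor's leading term divides it; move -3p to the remainder.
  remainder pq - 3p ≠ 0; add k_3 = pq - 3p to the basis.

S(h_1,k_3): lcm = p²q. S = 2pq² + 2q³ + 3p² - 2pq - 2q² - 3q.
  leading term pq²: subtract (2q)·k_3 from 2pq² + 2q³ + 3p² - 2pq - 2q² - 3q → 2q³ + 3p² - 3pq - 2q² - 3q
  leading term q³: no divisor's leading term divides it; move 2q³ to the remainder.
  leading term p²: subtract (-1)·h_1 from 3p² - 3pq - 2q² - 3q → -2pq - q² - p + 3q + 2
  leading term pq: subtract (-2)·k_3 from -2pq - q² - p + 3q + 2 → -q² + 3q + 2
  leading term q²: no divisor's leading term divides it; move -q² to the remainder.
  leading term q: no divisor's leading term divides it; move 3q to the remainder.
  leading term 1: no divisor's leading term divides it; move 2 to the remainder.
  remainder 2q³ - q² + 3q + 2 ≠ 0; add k_4 = 2q³ - q² + 3q + 2 to the basis.

S(h_2,k_3): lcm = p²q. S = pq² + 2q³ + 3p² + pq - 2q² - 3q.
  leading term pq²: subtract (q)·k_3 from pq² + 2q³ + 3p² + pq - 2q² - 3q → 2q³ + 3p² - 3pq - 2q² - 3q
  leading term q³: subtract (1)·k_4 from 2q³ + 3p² - 3pq - 2q² - 3q → 3p² - 3pq - q² + q - 2
  leading term p²: subtract (-1)·h_1 from 3p² - 3pq - q² + q - 2 → -2pq - p
  leading term pq: subtract (-2)·k_3 from -2pq - p → 0
  remainder 0.

S(h_1,k_4): leading monomials are coprime, so the S-polynomial reduces to 0 (Buchberger's first criterion).
S(h_2,k_4): leading monomials are coprime, so the S-polynomial reduces to 0 (Buchberger's first criterion).
S(k_3,k_4): lcm = pq³. S = pq² + 2pq - p.
  leading term pq²: subtract (q)·k_3 from pq² + 2pq - p → -2pq - p
  leading term pq: subtract (-2)·k_3 from -2pq - p → 0
  remainder 0.

Every S-polynomial of the final basis reduces to 0, so we have a Gröbner basis.
Inter-reduce: drop elements whose leading term is divisible by another's, tail-reduce, and make monic.
Reduced Gröbner basis: {q³ + 3q² - 2q + 1, p² + 2q² - 3p - 2q - 3, pq - 3p}.

These coincide, so the ideals are equal.

Yes, the ideals are equal.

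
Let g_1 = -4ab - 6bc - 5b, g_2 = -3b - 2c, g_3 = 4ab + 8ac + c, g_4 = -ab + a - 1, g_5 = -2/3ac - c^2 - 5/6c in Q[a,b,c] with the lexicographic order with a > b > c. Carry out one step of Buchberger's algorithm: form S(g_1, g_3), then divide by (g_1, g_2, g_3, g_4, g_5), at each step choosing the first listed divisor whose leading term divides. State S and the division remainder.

lcm(LM(g_1), LM(g_3)) = ab.
S = (lcm/LT(g_1))·g_1 − (lcm/LT(g_3))·g_3 = -2ac + 3/2bc + 5/4b - 1/4c.
Reduce S modulo (g_1, g_2, g_3, g_4, g_5) in that order:
  leading term ac: subtract (3)·g_5 from -2ac + 3/2bc + 5/4b - 1/4c → 3/2bc + 5/4b + 3c^2 + 9/4c
  leading term bc: subtract (-1/2c)·g_2 from 3/2bc + 5/4b + 3c^2 + 9/4c → 5/4b + 2c^2 + 9/4c
  leading term b: subtract (-5/12)·g_2 from 5/4b + 2c^2 + 9/4c → 2c^2 + 17/12c
  leading term c^2: no divisor's leading term divides it; move 2c^2 to the remainder.
  leading term c: no divisor's leading term divides it; move 17/12c to the remainder.
The remainder 2c^2 + 17/12c is nonzero, so it would be added as the next basis element.

S(g_1, g_3) = -2ac + 3/2bc + 5/4b - 1/4c; remainder on division = 2c^2 + 17/12c.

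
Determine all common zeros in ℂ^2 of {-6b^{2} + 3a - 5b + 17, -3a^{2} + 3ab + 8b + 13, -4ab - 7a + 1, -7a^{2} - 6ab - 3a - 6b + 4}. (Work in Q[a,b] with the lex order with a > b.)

Compute a lex Gröbner basis by Buchberger's algorithm.
f_1 = 3a - 6b^{2} - 5b + 17, LT = a.
f_2 = -3a^{2} + 3ab + 8b + 13, LT = a^{2}.
f_3 = -4ab - 7a + 1, LT = ab.
f_4 = -7a^{2} - 6ab - 3a - 6b + 4, LT = a^{2}.

S(f_1,f_2): lcm = a^{2}. S = -2ab^{2} - \tfrac{2}{3}ab + \tfrac{17}{3}a + \tfrac{8}{3}b + \tfrac{13}{3}.
  reduce S modulo (f_1, f_2, f_3, f_4):
  remainder -4b^{4} - \tfrac{14}{3}b^{3} + \tfrac{194}{9}b^{2} + \tfrac{143}{9}b - \tfrac{250}{9} ≠ 0; add h_5 = -4b^{4} - \tfrac{14}{3}b^{3} + \tfrac{194}{9}b^{2} + \tfrac{143}{9}b - \tfrac{250}{9} to the basis.

S(f_1,f_3): lcm = ab. S = -\tfrac{7}{4}a - 2b^{3} - \tfrac{5}{3}b^{2} + \tfrac{17}{3}b + \tfrac{1}{4}.
  reduce S modulo (f_1, f_2, f_3, f_4, h_5):
  remainder -2b^{3} - \tfrac{31}{6}b^{2} + \tfrac{11}{4}b + \tfrac{61}{6} ≠ 0; add h_6 = -2b^{3} - \tfrac{31}{6}b^{2} + \tfrac{11}{4}b + \tfrac{61}{6} to the basis.

S(f_1,f_4): lcm = a^{2}. S = -2ab^{2} - \tfrac{53}{21}ab + \tfrac{110}{21}a - \tfrac{6}{7}b + \tfrac{4}{7}.
  reduce S modulo (f_1, f_2, f_3, f_4, h_5, h_6):
  remainder \tfrac{79}{14}b^{2} + \tfrac{33}{28}b - \tfrac{283}{14} ≠ 0; add h_7 = \tfrac{79}{14}b^{2} + \tfrac{33}{28}b - \tfrac{283}{14} to the basis.

S(f_2,f_3): lcm = a^{2}b. S = -\tfrac{7}{4}a^{2} - ab^{2} + \tfrac{1}{4}a - \tfrac{8}{3}b^{2} - \tfrac{13}{3}b.
  reduce S modulo (f_1, f_2, f_3, f_4, h_5, h_6, h_7):
  remainder -\tfrac{14087}{1422}b - \tfrac{14087}{711} ≠ 0; add h_8 = -\tfrac{14087}{1422}b - \tfrac{14087}{711} to the basis.

The other S-polynomials (S(f_2,f_4), S(f_3,f_4), S(f_1,h_5), S(f_2,h_5), S(f_3,h_5), S(f_4,h_5), S(f_1,h_6), S(f_2,h_6), S(f_3,h_6), S(f_4,h_6), S(h_5,h_6), S(f_1,h_7), S(f_2,h_7), S(f_3,h_7), S(f_4,h_7), S(h_5,h_7), S(h_6,h_7), S(f_1,h_8), S(f_2,h_8), S(f_3,h_8), S(f_4,h_8), S(h_5,h_8), S(h_6,h_8), S(h_7,h_8)) all reduce to 0 modulo the current basis, so we have a Gröbner basis.
Inter-reduce: drop elements whose leading term is divisible by another's, tail-reduce, and make monic.
Reduced Gröbner basis: {a + 1, b + 2}.

From the last basis element, b + 2 = 0, so b takes values in {-2}. Each choice, substituted upward through the basis, yields the corresponding point(s) of the solution set.
  b = -2: the earlier basis element becomes a + 1 = 0, giving a = -1 — point (-1, -2).
This is the nonlinear analogue of row-reducing a linear system.

{(-1, -2)}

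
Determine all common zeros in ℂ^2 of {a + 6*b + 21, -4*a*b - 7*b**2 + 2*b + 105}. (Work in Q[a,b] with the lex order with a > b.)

{(-3, -3), (-147/17, -35/17)}

Compute a lex Gröbner basis by Buchberger's algorithm.
f_1 = a + 6*b + 21, LT = a.
f_2 = -4*a*b - 7*b**2 + 2*b + 105, LT = a*b.

S(f_1,f_2): lcm = a*b. S = 17/4*b**2 + 43/2*b + 105/4.
  leading term b**2: no divisor's leading term divides it; move 17/4*b**2 to the remainder.
  leading term b: no divisor's leading term divides it; move 43/2*b to the remainder.
  leading term 1: no divisor's leading term divides it; move 105/4 to the remainder.
  remainder 17/4*b**2 + 43/2*b + 105/4 ≠ 0; add h_3 = 17/4*b**2 + 43/2*b + 105/4 to the basis.

The other S-polynomials (S(f_1,h_3), S(f_2,h_3)) all reduce to 0 modulo the current basis, so we have a Gröbner basis.
Inter-reduce: drop elements whose leading term is divisible by another's, tail-reduce, and make monic.
Reduced Gröbner basis: {a + 6*b + 21, b**2 + 86/17*b + 105/17}.

Since the basis is lex-ordered, b**2 + 86/17*b + 105/17 is univariate in b. Its roots are {-3, -35/17}. Back-substituting each root into the other basis elements fixes the other coordinates.
  b = -3: the earlier basis element becomes a + 3 = 0, giving a = -3 — point (-3, -3).
  b = -35/17: the earlier basis element becomes a + 147/17 = 0, giving a = -147/17 — point (-147/17, -35/17).
Check: every point annihilates each of the original generators.
This is the nonlinear analogue of row-reducing a linear system.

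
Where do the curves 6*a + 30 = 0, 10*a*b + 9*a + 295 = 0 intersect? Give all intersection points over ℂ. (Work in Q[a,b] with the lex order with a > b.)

Compute a lex Gröbner basis by Buchberger's algorithm.
f_1 = 6*a + 30, LT = a.
f_2 = 10*a*b + 9*a + 295, LT = a*b.

S(f_1,f_2): lcm = a*b. S = -9/10*a + 5*b - 59/2.
  reduce S modulo (f_1, f_2):
  remainder 5*b - 25 ≠ 0; add h_3 = 5*b - 25 to the basis.

The other S-polynomials (S(f_1,h_3), S(f_2,h_3)) all reduce to 0 modulo the current basis, so we have a Gröbner basis.
Inter-reduce: drop elements whose leading term is divisible by another's, tail-reduce, and make monic.
Reduced Gröbner basis: {a + 5, b - 5}.

The lex basis is triangular: the last element involves only b. Solving b - 5 = 0 gives b ∈ {5}; substituting each value into the earlier elements determines the remaining variables.
  b = 5: the earlier basis element becomes a + 5 = 0, giving a = -5 — point (-5, 5).

{(-5, 5)}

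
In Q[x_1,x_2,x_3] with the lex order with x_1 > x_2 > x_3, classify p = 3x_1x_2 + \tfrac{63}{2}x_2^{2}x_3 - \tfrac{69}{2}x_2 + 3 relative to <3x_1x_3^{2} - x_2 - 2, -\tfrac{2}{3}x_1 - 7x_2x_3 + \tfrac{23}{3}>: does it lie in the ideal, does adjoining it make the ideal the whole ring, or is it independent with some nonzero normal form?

First compute the reduced Gröbner basis of I by Buchberger's algorithm.
f_1 = 3x_1x_3^{2} - x_2 - 2, LT = x_1x_3^{2}.
f_2 = -\tfrac{2}{3}x_1 - 7x_2x_3 + \tfrac{23}{3}, LT = x_1.

S(f_1,f_2): lcm = x_1x_3^{2}. S = -\tfrac{21}{2}x_2x_3^{3} - \tfrac{1}{3}x_2 + \tfrac{23}{2}x_3^{2} - \tfrac{2}{3}.
  leading term x_2x_3^{3}: no divisor's leading term divides it; move -\tfrac{21}{2}x_2x_3^{3} to the remainder.
  leading term x_2: no divisor's leading term divides it; move -\tfrac{1}{3}x_2 to the remainder.
  leading term x_3^{2}: no divisor's leading term divides it; move \tfrac{23}{2}x_3^{2} to the remainder.
  leading term 1: no divisor's leading term divides it; move -\tfrac{2}{3} to the remainder.
  remainder -\tfrac{21}{2}x_2x_3^{3} - \tfrac{1}{3}x_2 + \tfrac{23}{2}x_3^{2} - \tfrac{2}{3} ≠ 0; add h_3 = -\tfrac{21}{2}x_2x_3^{3} - \tfrac{1}{3}x_2 + \tfrac{23}{2}x_3^{2} - \tfrac{2}{3} to the basis.

The other S-polynomials (S(f_1,h_3), S(f_2,h_3)) all reduce to 0 modulo the current basis, so we have a Gröbner basis.
Inter-reduce: drop elements whose leading term is divisible by another's, tail-reduce, and make monic.
Reduced Gröbner basis: {x_1 + \tfrac{21}{2}x_2x_3 - \tfrac{23}{2}, x_2x_3^{3} + \tfrac{2}{63}x_2 - \tfrac{23}{21}x_3^{2} + \tfrac{4}{63}}.
Label its elements g_1 = x_1 + \tfrac{21}{2}x_2x_3 - \tfrac{23}{2}, g_2 = x_2x_3^{3} + \tfrac{2}{63}x_2 - \tfrac{23}{21}x_3^{2} + \tfrac{4}{63}.

Reduce p = 3x_1x_2 + \tfrac{63}{2}x_2^{2}x_3 - \tfrac{69}{2}x_2 + 3 modulo G:
  leading term x_1x_2: subtract (3x_2)·g_1 from 3x_1x_2 + \tfrac{63}{2}x_2^{2}x_3 - \tfrac{69}{2}x_2 + 3 → 3
  leading term 1: no divisor's leading term divides it; move 3 to the remainder.
  normal form = 3.
The normal form is nonzero, so p ∉ I. Since p minus its normal form lies in I, I + (p) = I + (r) where r = 3; decide whether this ideal is the whole ring.
Here r = 3 is a nonzero constant, hence a unit: 1 ∈ I + (p), the Gröbner basis of I + (p) is {1}, and the enlarged system has no common solution — adjoining p is inconsistent.

Adjoining 3x_1x_2 + \tfrac{63}{2}x_2^{2}x_3 - \tfrac{69}{2}x_2 + 3 makes the ideal the whole ring: the system is inconsistent.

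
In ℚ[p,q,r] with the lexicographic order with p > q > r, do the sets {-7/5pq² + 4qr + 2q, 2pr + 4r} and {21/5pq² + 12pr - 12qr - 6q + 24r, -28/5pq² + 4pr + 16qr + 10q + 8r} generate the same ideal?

For a fixed monomial order, each ideal has a unique reduced Gröbner basis; comparing bases decides equality.
Buchberger on the first generating set:
f_1 = -7/5pq² + 4qr + 2q, LT = pq².
f_2 = 2pr + 4r, LT = pr.

S(f_1,f_2): lcm = pq²r. S = -2q²r - 20/7qr² - 10/7qr.
  leading term q²r: no divisor's leading term divides it; move -2q²r to the remainder.
  leading term qr²: no divisor's leading term divides it; move -20/7qr² to the remainder.
  leading term qr: no divisor's leading term divides it; move -10/7qr to the remainder.
  remainder -2q²r - 20/7qr² - 10/7qr ≠ 0; add g_3 = -2q²r - 20/7qr² - 10/7qr to the basis.

The other S-polynomials (S(f_1,g_3), S(f_2,g_3)) all reduce to 0 modulo the current basis, so we have a Gröbner basis.
Inter-reduce: drop elements whose leading term is divisible by another's, tail-reduce, and make monic.
Reduced Gröbner basis: {pq² - 20/7qr - 10/7q, pr + 2r, q²r + 10/7qr² + 5/7qr}.

Buchberger on the second generating set:
h_1 = 21/5pq² + 12pr - 12qr - 6q + 24r, LT = pq².
h_2 = -28/5pq² + 4pr + 16qr + 10q + 8r, LT = pq².

S(h_1,h_2): lcm = pq². S = 25/7pr + 5/14q + 50/7r.
  leading term pr: no divisor's leading term divides it; move 25/7pr to the remainder.
  leading term q: no divisor's leading term divides it; move 5/14q to the remainder.
  leading term r: no divisor's leading term divides it; move 50/7r to the remainder.
  remainder 25/7pr + 5/14q + 50/7r ≠ 0; add k_3 = 25/7pr + 5/14q + 50/7r to the basis.

S(h_1,k_3): lcm = pq²r. S = 20/7pr² - 1/10q³ - 2q²r - 20/7qr² - 10/7qr + 40/7r².
  leading term pr²: subtract (⅘r)·k_3 from 20/7pr² - 1/10q³ - 2q²r - 20/7qr² - 10/7qr + 40/7r² → -1/10q³ - 2q²r - 20/7qr² - 12/7qr
  leading term q³: no divisor's leading term divides it; move -1/10q³ to the remainder.
  leading term q²r: no divisor's leading term divides it; move -2q²r to the remainder.
  leading term qr²: no divisor's leading term divides it; move -20/7qr² to the remainder.
  leading term qr: no divisor's leading term divides it; move -12/7qr to the remainder.
  remainder -1/10q³ - 2q²r - 20/7qr² - 12/7qr ≠ 0; add k_4 = -1/10q³ - 2q²r - 20/7qr² - 12/7qr to the basis.

The other S-polynomials (S(h_2,k_3), S(h_1,k_4), S(h_2,k_4), S(k_3,k_4)) all reduce to 0 modulo the current basis, so we have a Gröbner basis.
Inter-reduce: drop elements whose leading term is divisible by another's, tail-reduce, and make monic.
Reduced Gröbner basis: {pq² - 20/7qr - 12/7q, pr + 1/10q + 2r, q³ + 20q²r + 200/7qr² + 120/7qr}.

Since the reduced bases disagree, the two ideals are not the same.

No, the ideals differ.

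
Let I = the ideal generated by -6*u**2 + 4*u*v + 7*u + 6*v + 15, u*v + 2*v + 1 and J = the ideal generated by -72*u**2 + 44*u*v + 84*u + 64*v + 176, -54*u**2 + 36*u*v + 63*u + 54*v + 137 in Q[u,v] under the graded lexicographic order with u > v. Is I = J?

Two ideals are equal iff their reduced Gröbner bases coincide (the reduced basis is unique for a fixed ordering).
Buchberger on the first generating set:
f_1 = -6*u**2 + 4*u*v + 7*u + 6*v + 15, LT = u**2.
f_2 = u*v + 2*v + 1, LT = u*v.

S(f_1,f_2): lcm = u**2*v. S = -2/3*u*v**2 - 19/6*u*v - v**2 - u - 5/2*v.
  reduce S modulo (f_1, f_2):
  remainder 1/3*v**2 - u + 9/2*v + 19/6 ≠ 0; add g_3 = 1/3*v**2 - u + 9/2*v + 19/6 to the basis.

The other S-polynomials (S(f_1,g_3), S(f_2,g_3)) all reduce to 0 modulo the current basis, so we have a Gröbner basis.
Inter-reduce: drop elements whose leading term is divisible by another's, tail-reduce, and make monic.
Reduced Gröbner basis: {u**2 - 7/6*u + 1/3*v - 11/6, u*v + 2*v + 1, v**2 - 3*u + 27/2*v + 19/2}.

Buchberger on the second generating set:
h_1 = -72*u**2 + 44*u*v + 84*u + 64*v + 176, LT = u**2.
h_2 = -54*u**2 + 36*u*v + 63*u + 54*v + 137, LT = u**2.

S(h_1,h_2): lcm = u**2. S = 1/18*u*v + 1/9*v + 5/54.
  reduce S modulo (h_1, h_2):
  remainder 1/18*u*v + 1/9*v + 5/54 ≠ 0; add k_3 = 1/18*u*v + 1/9*v + 5/54 to the basis.

S(h_1,k_3): lcm = u**2*v. S = -11/18*u*v**2 - 19/6*u*v - 8/9*v**2 - 5/3*u - 22/9*v.
  reduce S modulo (h_1, h_2, k_3):
  remainder 1/3*v**2 - 5/3*u + 265/54*v + 95/18 ≠ 0; add k_4 = 1/3*v**2 - 5/3*u + 265/54*v + 95/18 to the basis.

The other S-polynomials (S(h_2,k_3), S(h_1,k_4), S(h_2,k_4), S(k_3,k_4)) all reduce to 0 modulo the current basis, so we have a Gröbner basis.
Inter-reduce: drop elements whose leading term is divisible by another's, tail-reduce, and make monic.
Reduced Gröbner basis: {u**2 - 7/6*u + 1/3*v - 77/54, u*v + 2*v + 5/3, v**2 - 5*u + 265/18*v + 95/6}.

The bases are distinct; the ideals are different.

No, the ideals differ.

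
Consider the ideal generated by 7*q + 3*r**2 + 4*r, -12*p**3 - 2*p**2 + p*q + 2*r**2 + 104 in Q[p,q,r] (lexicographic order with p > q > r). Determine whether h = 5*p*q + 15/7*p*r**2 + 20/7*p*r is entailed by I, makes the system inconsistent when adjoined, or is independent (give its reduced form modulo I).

First compute the reduced Gröbner basis of I by Buchberger's algorithm.
f_1 = 7*q + 3*r**2 + 4*r, LT = q.
f_2 = -12*p**3 - 2*p**2 + p*q + 2*r**2 + 104, LT = p**3.

The S-polynomials (S(f_1,f_2)) all reduce to 0 modulo the current basis, so we have a Gröbner basis.
Inter-reduce: drop elements whose leading term is divisible by another's, tail-reduce, and make monic.
Reduced Gröbner basis: {p**3 + 1/6*p**2 + 1/28*p*r**2 + 1/21*p*r - 1/6*r**2 - 26/3, q + 3/7*r**2 + 4/7*r}.
Label its elements g_1 = p**3 + 1/6*p**2 + 1/28*p*r**2 + 1/21*p*r - 1/6*r**2 - 26/3, g_2 = q + 3/7*r**2 + 4/7*r.

Reduce h = 5*p*q + 15/7*p*r**2 + 20/7*p*r modulo G:
  leading term p*q: subtract (5*p)·g_2 from 5*p*q + 15/7*p*r**2 + 20/7*p*r → 0
  normal form = 0.
Since the normal form is 0, h ∈ I.

5*p*q + 15/7*p*r**2 + 20/7*p*r lies in I (it reduces to 0).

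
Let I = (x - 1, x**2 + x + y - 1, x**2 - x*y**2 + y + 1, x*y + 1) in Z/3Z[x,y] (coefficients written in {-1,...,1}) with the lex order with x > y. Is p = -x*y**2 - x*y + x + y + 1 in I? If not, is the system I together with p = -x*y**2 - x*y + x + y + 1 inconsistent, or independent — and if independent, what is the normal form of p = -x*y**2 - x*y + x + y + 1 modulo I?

First compute the reduced Gröbner basis of I by Buchberger's algorithm.
f_1 = x - 1, LT = x.
f_2 = x**2 + x + y - 1, LT = x**2.
f_3 = x**2 - x*y**2 + y + 1, LT = x**2.
f_4 = x*y + 1, LT = x*y.

S(f_1,f_2): lcm = x**2. S = x - y + 1.
  reduce S modulo (f_1, f_2, f_3, f_4):
  remainder -y - 1 ≠ 0; add h_5 = -y - 1 to the basis.

The other S-polynomials (S(f_1,f_3), S(f_1,f_4), S(f_2,f_3), S(f_2,f_4), S(f_3,f_4), S(f_1,h_5), S(f_2,h_5), S(f_3,h_5), S(f_4,h_5)) all reduce to 0 modulo the current basis, so we have a Gröbner basis.
Inter-reduce: drop elements whose leading term is divisible by another's, tail-reduce, and make monic.
Reduced Gröbner basis: {x - 1, y + 1}.
Label its elements g_1 = x - 1, g_2 = y + 1.

Reduce p = -x*y**2 - x*y + x + y + 1 modulo G:
  leading term x*y**2: subtract (-y**2)·g_1 from -x*y**2 - x*y + x + y + 1 → -x*y + x - y**2 + y + 1
  leading term x*y: subtract (-y)·g_1 from -x*y + x - y**2 + y + 1 → x - y**2 + 1
  leading term x: subtract (1)·g_1 from x - y**2 + 1 → -y**2 - 1
  leading term y**2: subtract (-y)·g_2 from -y**2 - 1 → y - 1
  leading term y: subtract (1)·g_2 from y - 1 → 1
  leading term 1: no divisor's leading term divides it; move 1 to the remainder.
  normal form = 1.
The normal form is nonzero, so p ∉ I. Since p minus its normal form lies in I, I + (p) = I + (r) where r = 1; decide whether this ideal is the whole ring.
Here r = 1 is a nonzero constant, hence a unit: 1 ∈ I + (p), the Gröbner basis of I + (p) is {1}, and the enlarged system has no common solution — adjoining p is inconsistent.

Adjoining -x*y**2 - x*y + x + y + 1 makes the ideal the whole ring: the system is inconsistent.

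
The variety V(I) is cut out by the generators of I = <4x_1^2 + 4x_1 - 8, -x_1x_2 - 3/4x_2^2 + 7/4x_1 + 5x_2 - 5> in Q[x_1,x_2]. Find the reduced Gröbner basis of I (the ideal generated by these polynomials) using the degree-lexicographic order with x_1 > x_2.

G = {x_2^3 - 155/12x_2^2 + 31/12x_1 + 403/9x_2 - 319/9, x_1^2 + x_1 - 2, x_1x_2 + 3/4x_2^2 - 7/4x_1 - 5x_2 + 5}

This is the nonlinear analogue of row-reducing a linear system.

f_1 = 4x_1^2 + 4x_1 - 8, LT = x_1^2.
f_2 = -x_1x_2 - 3/4x_2^2 + 7/4x_1 + 5x_2 - 5, LT = x_1x_2.

S(f_1,f_2): lcm = x_1^2x_2. S = -3/4x_1x_2^2 + 7/4x_1^2 + 6x_1x_2 - 5x_1 - 2x_2.
  leading term x_1x_2^2: subtract (3/4x_2)·f_2 from -3/4x_1x_2^2 + 7/4x_1^2 + 6x_1x_2 - 5x_1 - 2x_2 → 9/16x_2^3 + 7/4x_1^2 + 75/16x_1x_2 - 15/4x_2^2 - 5x_1 + 7/4x_2
  leading term x_2^3: no divisor's leading term divides it; move 9/16x_2^3 to the remainder.
  leading term x_1^2: subtract (7/16)·f_1 from 7/4x_1^2 + 75/16x_1x_2 - 15/4x_2^2 - 5x_1 + 7/4x_2 → 75/16x_1x_2 - 15/4x_2^2 - 27/4x_1 + 7/4x_2 + 7/2
  leading term x_1x_2: subtract (-75/16)·f_2 from 75/16x_1x_2 - 15/4x_2^2 - 27/4x_1 + 7/4x_2 + 7/2 → -465/64x_2^2 + 93/64x_1 + 403/16x_2 - 319/16
  leading term x_2^2: no divisor's leading term divides it; move -465/64x_2^2 to the remainder.
  leading term x_1: no divisor's leading term divides it; move 93/64x_1 to the remainder.
  leading term x_2: no divisor's leading term divides it; move 403/16x_2 to the remainder.
  leading term 1: no divisor's leading term divides it; move -319/16 to the remainder.
  remainder 9/16x_2^3 - 465/64x_2^2 + 93/64x_1 + 403/16x_2 - 319/16 ≠ 0; add g_3 = 9/16x_2^3 - 465/64x_2^2 + 93/64x_1 + 403/16x_2 - 319/16 to the basis.

S(f_1,g_3): leading monomials are coprime, so the S-polynomial reduces to 0 (Buchberger's first criterion).
S(f_2,g_3): lcm = x_1x_2^3. S = 3/4x_2^4 + 67/6x_1x_2^2 - 5x_2^3 - 31/12x_1^2 - 403/9x_1x_2 + 5x_2^2 + 319/9x_1.
  leading term x_2^4: subtract (4/3x_2)·g_3 from 3/4x_2^4 + 67/6x_1x_2^2 - 5x_2^3 - 31/12x_1^2 - 403/9x_1x_2 + 5x_2^2 + 319/9x_1 → 67/6x_1x_2^2 + 75/16x_2^3 - 31/12x_1^2 - 6727/144x_1x_2 - 343/12x_2^2 + 319/9x_1 + 319/12x_2
  leading term x_1x_2^2: subtract (-67/6x_2)·f_2 from 67/6x_1x_2^2 + 75/16x_2^3 - 31/12x_1^2 - 6727/144x_1x_2 - 343/12x_2^2 + 319/9x_1 + 319/12x_2 → -59/16x_2^3 - 31/12x_1^2 - 3913/144x_1x_2 + 109/4x_2^2 + 319/9x_1 - 117/4x_2
  leading term x_2^3: subtract (-59/9)·g_3 from -59/16x_2^3 - 31/12x_1^2 - 3913/144x_1x_2 + 109/4x_2^2 + 319/9x_1 - 117/4x_2 → -31/12x_1^2 - 3913/144x_1x_2 - 3913/192x_2^2 + 25903/576x_1 + 19565/144x_2 - 18821/144
  leading term x_1^2: subtract (-31/48)·f_1 from -31/12x_1^2 - 3913/144x_1x_2 - 3913/192x_2^2 + 25903/576x_1 + 19565/144x_2 - 18821/144 → -3913/144x_1x_2 - 3913/192x_2^2 + 27391/576x_1 + 19565/144x_2 - 19565/144
  leading term x_1x_2: subtract (3913/144)·f_2 from -3913/144x_1x_2 - 3913/192x_2^2 + 27391/576x_1 + 19565/144x_2 - 19565/144 → 0
  remainder 0.

Every S-polynomial of the final basis reduces to 0, so we have a Gröbner basis.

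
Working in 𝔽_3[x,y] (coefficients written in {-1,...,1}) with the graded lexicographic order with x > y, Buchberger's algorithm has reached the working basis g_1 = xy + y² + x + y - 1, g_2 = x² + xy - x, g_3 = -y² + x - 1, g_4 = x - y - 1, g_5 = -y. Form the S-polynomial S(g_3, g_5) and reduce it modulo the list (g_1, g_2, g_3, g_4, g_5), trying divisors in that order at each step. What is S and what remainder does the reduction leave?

S(g_3, g_5) = -x + 1; remainder on division = 0.

lcm(LM(g_3), LM(g_5)) = y².
S = (lcm/LT(g_3))·g_3 − (lcm/LT(g_5))·g_5 = -x + 1.
Reduce S modulo (g_1, g_2, g_3, g_4, g_5) in that order:
  leading term x: subtract (-1)·g_4 from -x + 1 → -y
  leading term y: subtract (1)·g_5 from -y → 0
The remainder is 0, so this S-polynomial contributes no new basis element.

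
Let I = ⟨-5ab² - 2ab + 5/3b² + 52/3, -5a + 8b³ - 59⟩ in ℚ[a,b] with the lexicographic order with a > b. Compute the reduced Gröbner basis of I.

f_1 = -5ab² - 2ab + 5/3b² + 52/3, LT = ab².
f_2 = -5a + 8b³ - 59, LT = a.

S(f_1,f_2): lcm = ab². S = ⅖ab + 8/5b⁵ - 182/15b² - 52/15.
  leading term ab: subtract (-2/25b)·f_2 from ⅖ab + 8/5b⁵ - 182/15b² - 52/15 → 8/5b⁵ + 16/25b⁴ - 182/15b² - 118/25b - 52/15
  leading term b⁵: no divisor's leading term divides it; move 8/5b⁵ to the remainder.
  leading term b⁴: no divisor's leading term divides it; move 16/25b⁴ to the remainder.
  leading term b²: no divisor's leading term divides it; move -182/15b² to the remainder.
  leading term b: no divisor's leading term divides it; move -118/25b to the remainder.
  leading term 1: no divisor's leading term divides it; move -52/15 to the remainder.
  remainder 8/5b⁵ + 16/25b⁴ - 182/15b² - 118/25b - 52/15 ≠ 0; add g_3 = 8/5b⁵ + 16/25b⁴ - 182/15b² - 118/25b - 52/15 to the basis.

The other S-polynomials (S(f_1,g_3), S(f_2,g_3)) all reduce to 0 modulo the current basis, so we have a Gröbner basis.
Inter-reduce: drop elements whose leading term is divisible by another's, tail-reduce, and make monic.

G = {a - 8/5b³ + 59/5, b⁵ + ⅖b⁴ - 91/12b² - 59/20b - 13/6}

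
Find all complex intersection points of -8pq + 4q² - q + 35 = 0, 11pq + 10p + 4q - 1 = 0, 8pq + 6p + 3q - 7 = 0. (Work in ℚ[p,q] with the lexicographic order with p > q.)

Compute a lex Gröbner basis by Buchberger's algorithm.
f_1 = -8pq + 4q² - q + 35, LT = pq.
f_2 = 11pq + 10p + 4q - 1, LT = pq.
f_3 = 8pq + 6p + 3q - 7, LT = pq.

S(f_1,f_2): lcm = pq. S = -10/11p - ½q² - 21/88q - 377/88.
  leading term p: no divisor's leading term divides it; move -10/11p to the remainder.
  leading term q²: no divisor's leading term divides it; move -½q² to the remainder.
  leading term q: no divisor's leading term divides it; move -21/88q to the remainder.
  leading term 1: no divisor's leading term divides it; move -377/88 to the remainder.
  remainder -10/11p - ½q² - 21/88q - 377/88 ≠ 0; add h_4 = -10/11p - ½q² - 21/88q - 377/88 to the basis.

S(f_1,f_3): lcm = pq. S = -¾p - ½q² - ¼q - 7/2.
  leading term p: subtract (33/40)·h_4 from -¾p - ½q² - ¼q - 7/2 → -7/80q² - 17/320q + 11/320
  leading term q²: no divisor's leading term divides it; move -7/80q² to the remainder.
  leading term q: no divisor's leading term divides it; move -17/320q to the remainder.
  leading term 1: no divisor's leading term divides it; move 11/320 to the remainder.
  remainder -7/80q² - 17/320q + 11/320 ≠ 0; add h_5 = -7/80q² - 17/320q + 11/320 to the basis.

S(f_1,h_4): lcm = pq. S = -11/20q³ - 61/80q² - 367/80q - 35/8.
  leading term q³: subtract (44/7q)·h_5 from -11/20q³ - 61/80q² - 367/80q - 35/8 → -3/7q² - 269/56q - 35/8
  leading term q²: subtract (240/49)·h_5 from -3/7q² - 269/56q - 35/8 → -1781/392q - 1781/392
  leading term q: no divisor's leading term divides it; move -1781/392q to the remainder.
  leading term 1: no divisor's leading term divides it; move -1781/392 to the remainder.
  remainder -1781/392q - 1781/392 ≠ 0; add h_6 = -1781/392q - 1781/392 to the basis.

The other S-polynomials (S(f_2,f_3), S(f_2,h_4), S(f_3,h_4), S(f_1,h_5), S(f_2,h_5), S(f_3,h_5), S(h_4,h_5), S(f_1,h_6), S(f_2,h_6), S(f_3,h_6), S(h_4,h_6), S(h_5,h_6)) all reduce to 0 modulo the current basis, so we have a Gröbner basis.
Inter-reduce: drop elements whose leading term is divisible by another's, tail-reduce, and make monic.
Reduced Gröbner basis: {p + 5, q + 1}.

The lex basis is triangular: the last element involves only q. Solving q + 1 = 0 gives q ∈ {-1}; substituting each value into the earlier elements determines the remaining variables.
  q = -1: the earlier basis element becomes p + 5 = 0, giving p = -5 — point (-5, -1).

{(-5, -1)}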